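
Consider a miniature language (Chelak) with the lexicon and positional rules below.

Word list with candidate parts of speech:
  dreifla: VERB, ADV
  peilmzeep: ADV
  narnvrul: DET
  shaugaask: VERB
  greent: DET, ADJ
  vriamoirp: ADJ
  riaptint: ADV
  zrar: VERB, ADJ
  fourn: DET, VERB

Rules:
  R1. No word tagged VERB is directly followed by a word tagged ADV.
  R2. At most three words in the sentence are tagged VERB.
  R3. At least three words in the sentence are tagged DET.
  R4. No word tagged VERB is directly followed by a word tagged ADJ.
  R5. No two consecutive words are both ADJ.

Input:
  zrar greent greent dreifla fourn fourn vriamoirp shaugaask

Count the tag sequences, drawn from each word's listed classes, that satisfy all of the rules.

11

Candidates per position — 1:zrar {VERB,ADJ}; 2:greent {DET,ADJ}; 3:greent {DET,ADJ}; 4:dreifla {VERB,ADV}; 5:fourn {DET,VERB}; 6:fourn {DET,VERB}; 7:vriamoirp {ADJ}; 8:shaugaask {VERB}.
There are 64 candidate sequences in total.
Checking each against the rules leaves 11 sequences.
Count = 11.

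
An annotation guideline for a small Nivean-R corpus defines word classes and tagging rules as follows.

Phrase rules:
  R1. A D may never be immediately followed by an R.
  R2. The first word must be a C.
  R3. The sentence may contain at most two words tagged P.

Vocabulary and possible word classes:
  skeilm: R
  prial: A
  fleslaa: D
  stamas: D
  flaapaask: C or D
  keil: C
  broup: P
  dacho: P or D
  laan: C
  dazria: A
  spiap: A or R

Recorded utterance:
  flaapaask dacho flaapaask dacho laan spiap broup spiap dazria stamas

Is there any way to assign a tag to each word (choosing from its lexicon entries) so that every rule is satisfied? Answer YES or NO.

Candidates per position — 1:flaapaask {C,D}; 2:dacho {P,D}; 3:flaapaask {C,D}; 4:dacho {P,D}; 5:laan {C}; 6:spiap {A,R}; 7:broup {P}; 8:spiap {A,R}; 9:dazria {A}; 10:stamas {D}.
One satisfying assignment: C D D P C R P R A D.
Verifying each rule — rule 1 ✓; rule 2 ✓; rule 3 ✓.

YES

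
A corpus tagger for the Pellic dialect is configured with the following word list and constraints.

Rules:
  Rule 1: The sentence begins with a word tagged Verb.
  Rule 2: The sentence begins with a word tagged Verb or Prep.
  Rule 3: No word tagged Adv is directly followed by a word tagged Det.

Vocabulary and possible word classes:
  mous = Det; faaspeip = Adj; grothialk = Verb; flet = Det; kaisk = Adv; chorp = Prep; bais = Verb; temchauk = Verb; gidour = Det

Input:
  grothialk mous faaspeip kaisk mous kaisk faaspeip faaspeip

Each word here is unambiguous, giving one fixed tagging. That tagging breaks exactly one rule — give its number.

3

Fixed tagging: Verb Det Adj Adv Det Adv Adj Adj.
Applying the rules: R1 pass, R2 pass, R3 fail.
Only rule 3 fails.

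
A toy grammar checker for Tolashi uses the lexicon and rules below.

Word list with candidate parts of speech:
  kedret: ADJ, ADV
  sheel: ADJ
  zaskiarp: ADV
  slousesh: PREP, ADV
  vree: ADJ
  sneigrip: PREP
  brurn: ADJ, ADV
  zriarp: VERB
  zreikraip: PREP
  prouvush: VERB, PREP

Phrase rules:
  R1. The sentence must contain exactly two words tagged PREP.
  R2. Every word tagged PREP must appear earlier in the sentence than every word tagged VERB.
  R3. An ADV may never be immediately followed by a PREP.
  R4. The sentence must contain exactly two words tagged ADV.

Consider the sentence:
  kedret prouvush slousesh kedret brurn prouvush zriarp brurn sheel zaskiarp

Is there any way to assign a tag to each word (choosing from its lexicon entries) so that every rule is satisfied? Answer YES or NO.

Candidates per position — 1:kedret {ADJ,ADV}; 2:prouvush {VERB,PREP}; 3:slousesh {PREP,ADV}; 4:kedret {ADJ,ADV}; 5:brurn {ADJ,ADV}; 6:prouvush {VERB,PREP}; 7:zriarp {VERB}; 8:brurn {ADJ,ADV}; 9:sheel {ADJ}; 10:zaskiarp {ADV}.
One satisfying assignment: ADJ PREP PREP ADJ ADV VERB VERB ADJ ADJ ADV.
Check: rule 1 satisfied; rule 2 satisfied; rule 3 satisfied; rule 4 satisfied.

YES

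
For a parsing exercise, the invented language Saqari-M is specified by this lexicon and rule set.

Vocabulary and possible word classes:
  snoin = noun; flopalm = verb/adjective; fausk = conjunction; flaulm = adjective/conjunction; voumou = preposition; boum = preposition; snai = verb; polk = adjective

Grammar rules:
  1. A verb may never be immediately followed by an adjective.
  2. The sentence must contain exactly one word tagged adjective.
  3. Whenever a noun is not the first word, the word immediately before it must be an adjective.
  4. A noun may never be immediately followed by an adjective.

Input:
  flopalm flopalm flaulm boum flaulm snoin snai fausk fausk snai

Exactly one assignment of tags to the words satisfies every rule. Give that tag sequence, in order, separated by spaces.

Candidates per position — 1:flopalm {verb,adjective}; 2:flopalm {verb,adjective}; 3:flaulm {adjective,conjunction}; 4:boum {preposition}; 5:flaulm {adjective,conjunction}; 6:snoin {noun}; 7:snai {verb}; 8:fausk {conjunction}; 9:fausk {conjunction}; 10:snai {verb}.
Word 5 cannot be conjunction — rule 3 would then fail for every completion. It is adjective.
Word 1 cannot be adjective — rule 2 would then fail for every completion. It is verb.
Word 2 cannot be adjective — rule 1 would then fail for every completion. It is verb.
Word 3 cannot be adjective — rule 1 would then fail for every completion. It is conjunction.
That leaves exactly one tagging: verb verb conjunction preposition adjective noun verb conjunction conjunction verb.
Checking: rule 1 ✓; rule 2 ✓; rule 3 ✓; rule 4 ✓.

verb verb conjunction preposition adjective noun verb conjunction conjunction verb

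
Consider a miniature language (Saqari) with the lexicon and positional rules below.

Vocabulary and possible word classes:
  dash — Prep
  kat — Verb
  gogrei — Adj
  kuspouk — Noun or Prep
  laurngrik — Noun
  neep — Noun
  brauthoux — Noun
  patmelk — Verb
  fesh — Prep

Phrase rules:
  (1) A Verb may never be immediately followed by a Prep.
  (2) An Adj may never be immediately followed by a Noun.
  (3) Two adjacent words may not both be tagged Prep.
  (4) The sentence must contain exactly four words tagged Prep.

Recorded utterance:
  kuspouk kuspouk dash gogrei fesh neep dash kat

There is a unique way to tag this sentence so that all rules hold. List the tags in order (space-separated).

Candidates per position — 1:kuspouk {Noun,Prep}; 2:kuspouk {Noun,Prep}; 3:dash {Prep}; 4:gogrei {Adj}; 5:fesh {Prep}; 6:neep {Noun}; 7:dash {Prep}; 8:kat {Verb}.
Word 2 cannot be Prep — rule 3 would then fail for every completion. It is Noun.
Word 1 cannot be Noun — rule 4 would then fail for every completion. It is Prep.
That leaves exactly one tagging: Prep Noun Prep Adj Prep Noun Prep Verb.
Checking: rule 1 holds; rule 2 holds; rule 3 holds; rule 4 holds.

Prep Noun Prep Adj Prep Noun Prep Verb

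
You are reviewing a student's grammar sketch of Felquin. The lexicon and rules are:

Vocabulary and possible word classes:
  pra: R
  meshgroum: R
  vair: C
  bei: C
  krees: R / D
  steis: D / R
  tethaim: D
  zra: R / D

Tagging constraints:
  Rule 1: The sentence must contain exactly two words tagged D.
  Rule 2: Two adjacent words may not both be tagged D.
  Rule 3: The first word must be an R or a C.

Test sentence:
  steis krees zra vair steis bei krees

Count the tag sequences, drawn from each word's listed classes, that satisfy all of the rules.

Candidates per position — 1:steis {D,R}; 2:krees {R,D}; 3:zra {R,D}; 4:vair {C}; 5:steis {D,R}; 6:bei {C}; 7:krees {R,D}.
There are 32 candidate sequences in total.
The sequences that satisfy every rule: R R R C D C D; R R D C D C R; R R D C R C D; R D R C D C R; R D R C R C D.
Count = 5.

5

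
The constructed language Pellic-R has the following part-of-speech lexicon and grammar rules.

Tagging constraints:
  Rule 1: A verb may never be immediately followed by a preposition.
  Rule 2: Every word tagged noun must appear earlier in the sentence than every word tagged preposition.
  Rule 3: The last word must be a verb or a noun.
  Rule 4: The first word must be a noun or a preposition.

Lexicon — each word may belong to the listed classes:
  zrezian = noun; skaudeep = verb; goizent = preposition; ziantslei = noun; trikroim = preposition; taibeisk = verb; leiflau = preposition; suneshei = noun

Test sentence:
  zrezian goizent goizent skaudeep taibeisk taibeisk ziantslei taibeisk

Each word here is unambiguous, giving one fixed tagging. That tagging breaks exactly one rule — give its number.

2

Fixed tagging: noun preposition preposition verb verb verb noun verb.
Checking each rule: R1 holds, R2 violated, R3 holds, R4 holds.
Only rule 2 fails.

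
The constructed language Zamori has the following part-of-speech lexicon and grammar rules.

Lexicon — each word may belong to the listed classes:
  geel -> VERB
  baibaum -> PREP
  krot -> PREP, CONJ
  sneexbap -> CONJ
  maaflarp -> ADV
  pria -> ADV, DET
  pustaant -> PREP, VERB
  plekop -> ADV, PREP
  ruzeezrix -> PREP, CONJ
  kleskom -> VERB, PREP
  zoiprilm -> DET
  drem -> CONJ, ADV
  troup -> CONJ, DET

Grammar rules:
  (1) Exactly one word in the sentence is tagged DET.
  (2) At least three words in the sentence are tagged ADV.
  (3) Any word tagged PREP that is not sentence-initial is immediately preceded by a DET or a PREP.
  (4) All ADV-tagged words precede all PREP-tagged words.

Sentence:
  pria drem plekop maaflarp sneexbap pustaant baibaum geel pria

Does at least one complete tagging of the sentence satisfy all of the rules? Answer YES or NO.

NO

Candidates per position — 1:pria {ADV,DET}; 2:drem {CONJ,ADV}; 3:plekop {ADV,PREP}; 4:maaflarp {ADV}; 5:sneexbap {CONJ}; 6:pustaant {PREP,VERB}; 7:baibaum {PREP}; 8:geel {VERB}; 9:pria {ADV,DET}.
Rule 3 cannot be satisfied by any choice of tags from the lexicon.
So there is no consistent tagging.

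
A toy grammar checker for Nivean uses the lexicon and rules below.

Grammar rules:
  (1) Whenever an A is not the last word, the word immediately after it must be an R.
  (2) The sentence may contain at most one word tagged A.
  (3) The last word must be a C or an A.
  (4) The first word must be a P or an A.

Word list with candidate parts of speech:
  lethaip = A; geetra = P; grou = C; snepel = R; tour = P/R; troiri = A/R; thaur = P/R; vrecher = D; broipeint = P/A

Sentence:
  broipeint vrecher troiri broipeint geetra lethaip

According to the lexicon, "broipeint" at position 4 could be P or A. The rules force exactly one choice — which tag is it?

Candidates per position — 1:broipeint {P,A}; 2:vrecher {D}; 3:troiri {A,R}; 4:broipeint {P,A}; 5:geetra {P}; 6:lethaip {A}.
Position 1: tagging it A would leave rule 1 unsatisfiable, so it must be P.
Position 3: tagging it A would leave rule 1 unsatisfiable, so it must be R.
Position 4: tagging it A would leave rule 1 unsatisfiable, so it must be P.
The only consistent sequence is: P D R P P A.
Checking: rule 1 satisfied; rule 2 satisfied; rule 3 satisfied; rule 4 satisfied.

P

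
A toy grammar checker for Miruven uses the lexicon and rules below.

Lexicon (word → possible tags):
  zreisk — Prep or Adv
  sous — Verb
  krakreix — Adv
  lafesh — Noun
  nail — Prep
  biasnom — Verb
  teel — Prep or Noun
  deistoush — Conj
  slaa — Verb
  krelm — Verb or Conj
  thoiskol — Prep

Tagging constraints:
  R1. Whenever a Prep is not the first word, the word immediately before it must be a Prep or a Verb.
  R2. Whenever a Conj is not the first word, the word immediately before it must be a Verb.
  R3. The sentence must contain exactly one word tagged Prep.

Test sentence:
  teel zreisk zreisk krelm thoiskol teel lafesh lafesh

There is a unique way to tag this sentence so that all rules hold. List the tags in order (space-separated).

Noun Adv Adv Verb Prep Noun Noun Noun

Candidates per position — 1:teel {Prep,Noun}; 2:zreisk {Prep,Adv}; 3:zreisk {Prep,Adv}; 4:krelm {Verb,Conj}; 5:thoiskol {Prep}; 6:teel {Prep,Noun}; 7:lafesh {Noun}; 8:lafesh {Noun}.
At position 1, choosing Prep makes rule 3 impossible to satisfy; hence Noun.
At position 2, choosing Prep makes rule 1 impossible to satisfy; hence Adv.
At position 3, choosing Prep makes rule 1 impossible to satisfy; hence Adv.
At position 4, choosing Conj makes rule 1 impossible to satisfy; hence Verb.
At position 6, choosing Prep makes rule 3 impossible to satisfy; hence Noun.
The unique satisfying tagging is: Noun Adv Adv Verb Prep Noun Noun Noun.
Verifying each rule — rule 1 ok; rule 2 ok; rule 3 ok.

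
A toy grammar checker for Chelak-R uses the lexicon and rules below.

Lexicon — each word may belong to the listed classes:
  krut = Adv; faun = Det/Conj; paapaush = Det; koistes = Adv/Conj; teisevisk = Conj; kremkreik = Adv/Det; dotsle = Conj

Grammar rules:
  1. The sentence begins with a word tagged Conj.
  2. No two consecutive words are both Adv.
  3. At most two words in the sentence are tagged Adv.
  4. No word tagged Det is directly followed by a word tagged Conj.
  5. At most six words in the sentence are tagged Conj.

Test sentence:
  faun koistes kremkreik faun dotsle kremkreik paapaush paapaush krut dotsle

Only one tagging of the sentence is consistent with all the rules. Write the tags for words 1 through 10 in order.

Candidates per position — 1:faun {Det,Conj}; 2:koistes {Adv,Conj}; 3:kremkreik {Adv,Det}; 4:faun {Det,Conj}; 5:dotsle {Conj}; 6:kremkreik {Adv,Det}; 7:paapaush {Det}; 8:paapaush {Det}; 9:krut {Adv}; 10:dotsle {Conj}.
Word 1 cannot be Det — rule 1 would then fail for every completion. It is Conj.
Word 3 cannot be Det — rule 4 would then fail for every completion. It is Adv.
Word 4 cannot be Det — rule 4 would then fail for every completion. It is Conj.
Word 6 cannot be Adv — rule 3 would then fail for every completion. It is Det.
Word 2 cannot be Adv — rule 2 would then fail for every completion. It is Conj.
The unique satisfying tagging is: Conj Conj Adv Conj Conj Det Det Det Adv Conj.
Rule-by-rule: rule 1 ok; rule 2 ok; rule 3 ok; rule 4 ok; rule 5 ok.

Conj Conj Adv Conj Conj Det Det Det Adv Conj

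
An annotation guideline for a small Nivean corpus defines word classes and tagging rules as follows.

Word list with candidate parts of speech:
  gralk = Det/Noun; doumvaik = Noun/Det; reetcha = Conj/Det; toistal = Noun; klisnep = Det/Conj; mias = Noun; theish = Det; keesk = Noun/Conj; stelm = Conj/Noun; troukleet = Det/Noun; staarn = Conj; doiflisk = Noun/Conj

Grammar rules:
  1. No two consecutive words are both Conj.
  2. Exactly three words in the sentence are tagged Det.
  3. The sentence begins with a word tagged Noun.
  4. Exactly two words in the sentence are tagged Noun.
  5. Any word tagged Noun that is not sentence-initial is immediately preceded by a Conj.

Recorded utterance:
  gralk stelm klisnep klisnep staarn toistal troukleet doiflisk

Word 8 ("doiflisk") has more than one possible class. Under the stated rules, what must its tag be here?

Conj

Candidates per position — 1:gralk {Det,Noun}; 2:stelm {Conj,Noun}; 3:klisnep {Det,Conj}; 4:klisnep {Det,Conj}; 5:staarn {Conj}; 6:toistal {Noun}; 7:troukleet {Det,Noun}; 8:doiflisk {Noun,Conj}.
Position 1: Det is ruled out by rule 3; that leaves Noun.
Position 2: Noun is ruled out by rule 4; that leaves Conj.
Position 3: Conj is ruled out by rule 1; that leaves Det.
Position 4: Conj is ruled out by rule 1; that leaves Det.
Position 7: Noun is ruled out by rule 2; that leaves Det.
Position 8: Noun is ruled out by rule 4; that leaves Conj.
That leaves exactly one tagging: Noun Conj Det Det Conj Noun Det Conj.
Rule-by-rule: rule 1 ✓; rule 2 ✓; rule 3 ✓; rule 4 ✓; rule 5 ✓.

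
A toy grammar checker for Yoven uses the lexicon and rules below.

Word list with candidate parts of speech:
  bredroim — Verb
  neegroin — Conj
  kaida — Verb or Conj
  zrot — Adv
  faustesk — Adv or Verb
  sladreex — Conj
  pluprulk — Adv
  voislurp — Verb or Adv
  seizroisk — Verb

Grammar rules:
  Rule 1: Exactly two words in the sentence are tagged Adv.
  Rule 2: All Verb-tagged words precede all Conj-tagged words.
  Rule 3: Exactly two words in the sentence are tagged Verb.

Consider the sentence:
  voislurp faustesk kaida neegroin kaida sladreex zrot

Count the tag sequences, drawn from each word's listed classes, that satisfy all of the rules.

Candidates per position — 1:voislurp {Verb,Adv}; 2:faustesk {Adv,Verb}; 3:kaida {Verb,Conj}; 4:neegroin {Conj}; 5:kaida {Verb,Conj}; 6:sladreex {Conj}; 7:zrot {Adv}.
There are 16 candidate sequences in total.
The sequences that satisfy every rule: Verb Adv Verb Conj Conj Conj Adv; Adv Verb Verb Conj Conj Conj Adv.
Count = 2.

2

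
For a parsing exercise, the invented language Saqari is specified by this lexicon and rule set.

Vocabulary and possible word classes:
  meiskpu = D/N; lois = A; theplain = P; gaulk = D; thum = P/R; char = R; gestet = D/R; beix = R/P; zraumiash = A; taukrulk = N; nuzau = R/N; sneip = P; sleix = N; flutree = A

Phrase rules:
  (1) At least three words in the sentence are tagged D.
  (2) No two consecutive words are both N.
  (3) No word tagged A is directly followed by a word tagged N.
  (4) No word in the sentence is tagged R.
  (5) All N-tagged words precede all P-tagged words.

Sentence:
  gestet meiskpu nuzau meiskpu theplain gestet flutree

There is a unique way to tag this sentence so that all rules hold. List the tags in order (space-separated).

D D N D P D A

Candidates per position — 1:gestet {D,R}; 2:meiskpu {D,N}; 3:nuzau {R,N}; 4:meiskpu {D,N}; 5:theplain {P}; 6:gestet {D,R}; 7:flutree {A}.
Position 1: tagging it R would leave rule 4 unsatisfiable, so it must be D.
Position 3: tagging it R would leave rule 4 unsatisfiable, so it must be N.
Position 4: tagging it N would leave rule 2 unsatisfiable, so it must be D.
Position 6: tagging it R would leave rule 4 unsatisfiable, so it must be D.
Position 2: tagging it N would leave rule 2 unsatisfiable, so it must be D.
That leaves exactly one tagging: D D N D P D A.
Check: rule 1 ✓; rule 2 ✓; rule 3 ✓; rule 4 ✓; rule 5 ✓.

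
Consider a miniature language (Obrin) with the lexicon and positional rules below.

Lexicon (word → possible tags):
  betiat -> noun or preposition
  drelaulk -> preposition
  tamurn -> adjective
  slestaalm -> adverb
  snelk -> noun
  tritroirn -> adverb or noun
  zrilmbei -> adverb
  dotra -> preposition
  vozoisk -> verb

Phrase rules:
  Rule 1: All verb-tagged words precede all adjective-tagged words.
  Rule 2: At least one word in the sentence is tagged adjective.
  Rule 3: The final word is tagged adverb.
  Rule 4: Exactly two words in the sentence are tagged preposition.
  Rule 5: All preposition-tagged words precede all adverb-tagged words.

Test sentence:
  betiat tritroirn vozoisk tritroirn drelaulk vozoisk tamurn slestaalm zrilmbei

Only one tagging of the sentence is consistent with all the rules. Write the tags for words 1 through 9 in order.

Candidates per position — 1:betiat {noun,preposition}; 2:tritroirn {adverb,noun}; 3:vozoisk {verb}; 4:tritroirn {adverb,noun}; 5:drelaulk {preposition}; 6:vozoisk {verb}; 7:tamurn {adjective}; 8:slestaalm {adverb}; 9:zrilmbei {adverb}.
Position 1: tagging it noun would leave rule 4 unsatisfiable, so it must be preposition.
Position 2: tagging it adverb would leave rule 5 unsatisfiable, so it must be noun.
Position 4: tagging it adverb would leave rule 5 unsatisfiable, so it must be noun.
The only consistent sequence is: preposition noun verb noun preposition verb adjective adverb adverb.
Verifying each rule — rule 1 ok; rule 2 ok; rule 3 ok; rule 4 ok; rule 5 ok.

preposition noun verb noun preposition verb adjective adverb adverb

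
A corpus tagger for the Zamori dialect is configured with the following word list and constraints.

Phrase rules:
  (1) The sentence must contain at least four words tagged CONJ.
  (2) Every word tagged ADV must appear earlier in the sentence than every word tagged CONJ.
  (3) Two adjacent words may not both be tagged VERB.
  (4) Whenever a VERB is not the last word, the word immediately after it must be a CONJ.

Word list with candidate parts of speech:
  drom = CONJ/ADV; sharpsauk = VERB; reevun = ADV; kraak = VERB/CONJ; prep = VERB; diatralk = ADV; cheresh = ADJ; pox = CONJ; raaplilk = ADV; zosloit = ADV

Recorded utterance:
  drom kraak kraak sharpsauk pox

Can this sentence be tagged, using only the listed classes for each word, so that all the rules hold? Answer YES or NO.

Candidates per position — 1:drom {CONJ,ADV}; 2:kraak {VERB,CONJ}; 3:kraak {VERB,CONJ}; 4:sharpsauk {VERB}; 5:pox {CONJ}.
One satisfying assignment: CONJ CONJ CONJ VERB CONJ.
Checking: rule 1 holds; rule 2 holds; rule 3 holds; rule 4 holds.

YES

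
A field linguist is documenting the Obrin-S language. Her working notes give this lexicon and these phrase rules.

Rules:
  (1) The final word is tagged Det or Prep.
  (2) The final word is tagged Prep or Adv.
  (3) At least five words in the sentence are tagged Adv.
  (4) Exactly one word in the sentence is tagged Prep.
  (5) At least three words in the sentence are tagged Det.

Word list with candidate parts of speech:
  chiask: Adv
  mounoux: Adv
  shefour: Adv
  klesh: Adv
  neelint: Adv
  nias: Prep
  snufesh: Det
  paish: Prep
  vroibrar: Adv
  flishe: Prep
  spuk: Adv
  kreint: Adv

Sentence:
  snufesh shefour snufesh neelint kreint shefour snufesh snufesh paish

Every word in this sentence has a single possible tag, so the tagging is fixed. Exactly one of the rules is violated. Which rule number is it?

3

Fixed tagging: Det Adv Det Adv Adv Adv Det Det Prep.
Rule check: R1 holds, R2 holds, R3 violated, R4 holds, R5 holds.
Only rule 3 fails.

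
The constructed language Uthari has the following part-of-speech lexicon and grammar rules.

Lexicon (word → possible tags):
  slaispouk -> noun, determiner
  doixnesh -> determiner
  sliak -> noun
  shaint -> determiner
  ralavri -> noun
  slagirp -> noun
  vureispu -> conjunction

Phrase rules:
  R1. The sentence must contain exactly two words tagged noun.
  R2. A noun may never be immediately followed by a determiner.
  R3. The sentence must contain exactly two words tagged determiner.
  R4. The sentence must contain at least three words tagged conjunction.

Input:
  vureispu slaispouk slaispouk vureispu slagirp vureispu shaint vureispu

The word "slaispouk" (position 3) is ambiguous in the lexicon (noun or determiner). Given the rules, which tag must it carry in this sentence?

noun

Candidates per position — 1:vureispu {conjunction}; 2:slaispouk {noun,determiner}; 3:slaispouk {noun,determiner}; 4:vureispu {conjunction}; 5:slagirp {noun}; 6:vureispu {conjunction}; 7:shaint {determiner}; 8:vureispu {conjunction}.
Position 3: the remaining choice is settled jointly with positions 2 — only noun at position 3 is part of a tagging that satisfies every rule.
The only consistent sequence is: conjunction determiner noun conjunction noun conjunction determiner conjunction.
Check: rule 1 holds; rule 2 holds; rule 3 holds; rule 4 holds.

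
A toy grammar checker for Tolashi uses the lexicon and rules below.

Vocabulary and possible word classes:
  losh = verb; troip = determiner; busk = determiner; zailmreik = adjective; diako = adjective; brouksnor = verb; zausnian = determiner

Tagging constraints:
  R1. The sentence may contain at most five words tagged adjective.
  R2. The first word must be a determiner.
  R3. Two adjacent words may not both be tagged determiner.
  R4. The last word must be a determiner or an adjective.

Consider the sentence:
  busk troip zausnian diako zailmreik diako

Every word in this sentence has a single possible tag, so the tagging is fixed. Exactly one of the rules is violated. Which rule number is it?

3

Fixed tagging: determiner determiner determiner adjective adjective adjective.
Rule check: R1 ok, R2 ok, R3 fails, R4 ok.
Only rule 3 fails.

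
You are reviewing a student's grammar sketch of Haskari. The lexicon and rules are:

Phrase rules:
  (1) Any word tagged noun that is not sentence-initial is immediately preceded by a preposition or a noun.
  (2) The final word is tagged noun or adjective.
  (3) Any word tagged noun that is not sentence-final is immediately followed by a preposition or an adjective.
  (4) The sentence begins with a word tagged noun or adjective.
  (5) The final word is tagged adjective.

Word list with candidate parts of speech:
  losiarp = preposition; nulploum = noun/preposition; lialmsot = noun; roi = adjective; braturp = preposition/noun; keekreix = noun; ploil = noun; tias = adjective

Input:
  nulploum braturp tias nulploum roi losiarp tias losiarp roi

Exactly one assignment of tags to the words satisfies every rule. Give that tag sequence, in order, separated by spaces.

Candidates per position — 1:nulploum {noun,preposition}; 2:braturp {preposition,noun}; 3:tias {adjective}; 4:nulploum {noun,preposition}; 5:roi {adjective}; 6:losiarp {preposition}; 7:tias {adjective}; 8:losiarp {preposition}; 9:roi {adjective}.
Word 1 cannot be preposition — rule 4 would then fail for every completion. It is noun.
Word 2 cannot be noun — rule 3 would then fail for every completion. It is preposition.
Word 4 cannot be noun — rule 1 would then fail for every completion. It is preposition.
That leaves exactly one tagging: noun preposition adjective preposition adjective preposition adjective preposition adjective.
Check: rule 1 satisfied; rule 2 satisfied; rule 3 satisfied; rule 4 satisfied; rule 5 satisfied.

noun preposition adjective preposition adjective preposition adjective preposition adjective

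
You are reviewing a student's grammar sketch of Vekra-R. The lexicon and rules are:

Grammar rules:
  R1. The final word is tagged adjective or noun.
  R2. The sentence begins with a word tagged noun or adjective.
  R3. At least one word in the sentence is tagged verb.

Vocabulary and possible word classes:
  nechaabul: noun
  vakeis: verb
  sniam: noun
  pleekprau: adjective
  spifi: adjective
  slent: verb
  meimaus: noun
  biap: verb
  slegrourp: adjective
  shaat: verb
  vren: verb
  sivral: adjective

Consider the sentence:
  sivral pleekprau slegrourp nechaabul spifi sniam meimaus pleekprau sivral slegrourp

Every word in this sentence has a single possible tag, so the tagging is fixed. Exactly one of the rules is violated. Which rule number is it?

3

Fixed tagging: adjective adjective adjective noun adjective noun noun adjective adjective adjective.
Rule check: R1 pass, R2 pass, R3 fail.
Only rule 3 fails.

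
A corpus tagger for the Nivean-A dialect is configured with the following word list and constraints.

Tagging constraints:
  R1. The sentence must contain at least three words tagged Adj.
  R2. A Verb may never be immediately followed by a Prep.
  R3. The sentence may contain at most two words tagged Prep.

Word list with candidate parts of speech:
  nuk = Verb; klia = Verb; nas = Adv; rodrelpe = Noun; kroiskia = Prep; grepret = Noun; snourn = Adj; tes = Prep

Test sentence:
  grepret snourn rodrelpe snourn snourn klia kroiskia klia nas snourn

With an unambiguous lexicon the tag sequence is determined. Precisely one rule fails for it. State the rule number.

2

Fixed tagging: Noun Adj Noun Adj Adj Verb Prep Verb Adv Adj.
Checking each rule: R1 ok, R2 fails, R3 ok.
Only rule 2 fails.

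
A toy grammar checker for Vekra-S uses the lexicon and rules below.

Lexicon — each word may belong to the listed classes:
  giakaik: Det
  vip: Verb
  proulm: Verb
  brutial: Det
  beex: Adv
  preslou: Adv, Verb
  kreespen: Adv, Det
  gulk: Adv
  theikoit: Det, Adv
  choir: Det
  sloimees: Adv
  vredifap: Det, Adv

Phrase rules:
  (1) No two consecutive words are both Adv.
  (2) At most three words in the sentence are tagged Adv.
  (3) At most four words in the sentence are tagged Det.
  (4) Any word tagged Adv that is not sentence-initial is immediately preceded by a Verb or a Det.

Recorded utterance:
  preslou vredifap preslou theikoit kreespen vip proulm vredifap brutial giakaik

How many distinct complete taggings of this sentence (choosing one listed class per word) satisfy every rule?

Candidates per position — 1:preslou {Adv,Verb}; 2:vredifap {Det,Adv}; 3:preslou {Adv,Verb}; 4:theikoit {Det,Adv}; 5:kreespen {Adv,Det}; 6:vip {Verb}; 7:proulm {Verb}; 8:vredifap {Det,Adv}; 9:brutial {Det}; 10:giakaik {Det}.
There are 64 candidate sequences in total.
Checking each against the rules leaves 10 sequences.
Count = 10.

10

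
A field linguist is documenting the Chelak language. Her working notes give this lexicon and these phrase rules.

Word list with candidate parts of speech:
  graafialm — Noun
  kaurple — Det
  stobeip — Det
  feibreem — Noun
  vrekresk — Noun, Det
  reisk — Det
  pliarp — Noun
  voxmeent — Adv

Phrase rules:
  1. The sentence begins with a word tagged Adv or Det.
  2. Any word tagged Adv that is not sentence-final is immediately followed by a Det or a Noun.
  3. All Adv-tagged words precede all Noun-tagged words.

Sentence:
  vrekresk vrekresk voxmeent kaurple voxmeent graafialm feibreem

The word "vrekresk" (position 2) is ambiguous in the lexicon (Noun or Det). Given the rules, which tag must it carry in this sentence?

Det

Candidates per position — 1:vrekresk {Noun,Det}; 2:vrekresk {Noun,Det}; 3:voxmeent {Adv}; 4:kaurple {Det}; 5:voxmeent {Adv}; 6:graafialm {Noun}; 7:feibreem {Noun}.
Position 1: Noun is ruled out by rule 1; that leaves Det.
Position 2: Noun is ruled out by rule 3; that leaves Det.
So the tagging must be: Det Det Adv Det Adv Noun Noun.
Check: rule 1 ✓; rule 2 ✓; rule 3 ✓.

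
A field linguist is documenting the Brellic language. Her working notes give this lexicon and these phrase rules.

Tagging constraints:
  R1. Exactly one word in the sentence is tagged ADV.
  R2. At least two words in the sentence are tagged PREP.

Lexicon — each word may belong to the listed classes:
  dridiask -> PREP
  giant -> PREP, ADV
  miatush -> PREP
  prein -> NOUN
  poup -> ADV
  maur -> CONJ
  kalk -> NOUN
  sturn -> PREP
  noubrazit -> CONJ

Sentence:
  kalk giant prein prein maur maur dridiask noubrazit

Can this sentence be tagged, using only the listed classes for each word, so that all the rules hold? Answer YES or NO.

Candidates per position — 1:kalk {NOUN}; 2:giant {PREP,ADV}; 3:prein {NOUN}; 4:prein {NOUN}; 5:maur {CONJ}; 6:maur {CONJ}; 7:dridiask {PREP}; 8:noubrazit {CONJ}.
Every candidate sequence violates at least one rule; no consistent tagging exists.

NO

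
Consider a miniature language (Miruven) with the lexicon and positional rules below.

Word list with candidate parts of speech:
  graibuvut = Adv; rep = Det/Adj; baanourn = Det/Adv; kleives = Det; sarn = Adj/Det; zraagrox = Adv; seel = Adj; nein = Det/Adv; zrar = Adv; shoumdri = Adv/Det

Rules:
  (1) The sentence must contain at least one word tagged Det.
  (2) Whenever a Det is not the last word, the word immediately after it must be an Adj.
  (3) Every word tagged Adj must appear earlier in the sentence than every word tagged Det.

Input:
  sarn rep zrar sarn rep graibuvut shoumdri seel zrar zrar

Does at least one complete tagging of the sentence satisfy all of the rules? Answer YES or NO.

Candidates per position — 1:sarn {Adj,Det}; 2:rep {Det,Adj}; 3:zrar {Adv}; 4:sarn {Adj,Det}; 5:rep {Det,Adj}; 6:graibuvut {Adv}; 7:shoumdri {Adv,Det}; 8:seel {Adj}; 9:zrar {Adv}; 10:zrar {Adv}.
Every candidate sequence violates at least one rule; no consistent tagging exists.

NO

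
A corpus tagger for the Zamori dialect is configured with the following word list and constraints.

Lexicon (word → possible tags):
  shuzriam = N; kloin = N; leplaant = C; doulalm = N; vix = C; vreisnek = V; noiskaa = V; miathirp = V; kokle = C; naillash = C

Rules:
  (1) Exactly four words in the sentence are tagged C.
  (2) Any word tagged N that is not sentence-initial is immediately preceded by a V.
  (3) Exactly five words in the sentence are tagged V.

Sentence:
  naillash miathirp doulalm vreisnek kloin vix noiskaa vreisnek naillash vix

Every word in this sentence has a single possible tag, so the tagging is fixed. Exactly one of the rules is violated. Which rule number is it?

Fixed tagging: C V N V N C V V C C.
Rule check: R1 ok, R2 ok, R3 fails.
Only rule 3 fails.

3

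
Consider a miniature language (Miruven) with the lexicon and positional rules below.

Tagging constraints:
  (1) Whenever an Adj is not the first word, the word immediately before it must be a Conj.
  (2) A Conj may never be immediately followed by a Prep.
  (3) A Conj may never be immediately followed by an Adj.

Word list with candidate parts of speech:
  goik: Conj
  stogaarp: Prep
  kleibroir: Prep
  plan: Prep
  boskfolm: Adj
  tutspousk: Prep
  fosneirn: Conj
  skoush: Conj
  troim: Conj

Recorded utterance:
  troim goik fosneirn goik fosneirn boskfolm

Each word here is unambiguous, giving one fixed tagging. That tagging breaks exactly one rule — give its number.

Fixed tagging: Conj Conj Conj Conj Conj Adj.
Rule check: R1 ✓, R2 ✓, R3 ✗.
Only rule 3 fails.

3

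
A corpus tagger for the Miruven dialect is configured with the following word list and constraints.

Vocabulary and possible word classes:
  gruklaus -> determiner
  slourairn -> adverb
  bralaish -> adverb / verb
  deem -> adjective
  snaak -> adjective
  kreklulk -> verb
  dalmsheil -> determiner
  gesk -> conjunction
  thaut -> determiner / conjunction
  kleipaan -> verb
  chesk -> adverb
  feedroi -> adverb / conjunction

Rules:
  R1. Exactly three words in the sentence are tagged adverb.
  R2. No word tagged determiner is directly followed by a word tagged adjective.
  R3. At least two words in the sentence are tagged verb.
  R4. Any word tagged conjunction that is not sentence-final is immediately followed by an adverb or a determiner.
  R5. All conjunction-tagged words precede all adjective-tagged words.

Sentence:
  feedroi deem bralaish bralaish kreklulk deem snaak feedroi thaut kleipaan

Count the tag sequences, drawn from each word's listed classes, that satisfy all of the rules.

2

Candidates per position — 1:feedroi {adverb,conjunction}; 2:deem {adjective}; 3:bralaish {adverb,verb}; 4:bralaish {adverb,verb}; 5:kreklulk {verb}; 6:deem {adjective}; 7:snaak {adjective}; 8:feedroi {adverb,conjunction}; 9:thaut {determiner,conjunction}; 10:kleipaan {verb}.
There are 32 candidate sequences in total.
The sequences that satisfy every rule: adverb adjective adverb verb verb adjective adjective adverb determiner verb; adverb adjective verb adverb verb adjective adjective adverb determiner verb.
Count = 2.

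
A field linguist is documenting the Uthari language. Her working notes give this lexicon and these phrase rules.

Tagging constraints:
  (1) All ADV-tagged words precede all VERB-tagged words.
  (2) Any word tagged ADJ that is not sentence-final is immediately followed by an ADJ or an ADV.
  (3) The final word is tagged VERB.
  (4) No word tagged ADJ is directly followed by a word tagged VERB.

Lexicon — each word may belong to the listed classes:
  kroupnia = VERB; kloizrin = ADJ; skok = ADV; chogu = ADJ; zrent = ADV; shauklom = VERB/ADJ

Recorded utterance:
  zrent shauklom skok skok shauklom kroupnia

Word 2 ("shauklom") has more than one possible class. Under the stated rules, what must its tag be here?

ADJ

Candidates per position — 1:zrent {ADV}; 2:shauklom {VERB,ADJ}; 3:skok {ADV}; 4:skok {ADV}; 5:shauklom {VERB,ADJ}; 6:kroupnia {VERB}.
Position 2: tagging it VERB would leave rule 1 unsatisfiable, so it must be ADJ.
Position 5: tagging it ADJ would leave rule 2 unsatisfiable, so it must be VERB.
That leaves exactly one tagging: ADV ADJ ADV ADV VERB VERB.
Verifying each rule — rule 1 ok; rule 2 ok; rule 3 ok; rule 4 ok.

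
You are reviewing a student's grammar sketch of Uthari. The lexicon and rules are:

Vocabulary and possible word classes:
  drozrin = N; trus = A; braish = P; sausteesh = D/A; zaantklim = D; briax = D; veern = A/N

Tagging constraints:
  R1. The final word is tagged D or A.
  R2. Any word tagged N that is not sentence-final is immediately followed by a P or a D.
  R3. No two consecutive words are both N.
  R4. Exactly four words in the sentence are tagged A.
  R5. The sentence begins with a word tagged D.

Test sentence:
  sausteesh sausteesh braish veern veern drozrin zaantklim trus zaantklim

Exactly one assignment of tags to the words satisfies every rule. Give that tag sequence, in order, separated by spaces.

D A P A A N D A D

Candidates per position — 1:sausteesh {D,A}; 2:sausteesh {D,A}; 3:braish {P}; 4:veern {A,N}; 5:veern {A,N}; 6:drozrin {N}; 7:zaantklim {D}; 8:trus {A}; 9:zaantklim {D}.
Position 1: A is ruled out by rule 5; that leaves D.
Position 2: D is ruled out by rule 4; that leaves A.
Position 4: N is ruled out by rule 2; that leaves A.
Position 5: N is ruled out by rule 2; that leaves A.
The only consistent sequence is: D A P A A N D A D.
Verifying each rule — rule 1 holds; rule 2 holds; rule 3 holds; rule 4 holds; rule 5 holds.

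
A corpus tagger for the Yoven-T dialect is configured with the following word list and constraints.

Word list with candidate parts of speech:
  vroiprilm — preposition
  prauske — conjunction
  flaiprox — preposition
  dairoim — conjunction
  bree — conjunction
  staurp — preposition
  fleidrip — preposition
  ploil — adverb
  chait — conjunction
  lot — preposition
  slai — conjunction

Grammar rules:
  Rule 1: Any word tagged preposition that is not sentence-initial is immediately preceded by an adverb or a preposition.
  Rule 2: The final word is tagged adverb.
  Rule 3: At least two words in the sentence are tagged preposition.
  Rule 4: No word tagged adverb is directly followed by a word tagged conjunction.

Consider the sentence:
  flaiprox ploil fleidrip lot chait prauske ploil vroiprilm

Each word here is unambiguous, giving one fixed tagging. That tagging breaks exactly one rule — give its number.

2

Fixed tagging: preposition adverb preposition preposition conjunction conjunction adverb preposition.
Checking each rule: R1 ok, R2 fails, R3 ok, R4 ok.
Only rule 2 fails.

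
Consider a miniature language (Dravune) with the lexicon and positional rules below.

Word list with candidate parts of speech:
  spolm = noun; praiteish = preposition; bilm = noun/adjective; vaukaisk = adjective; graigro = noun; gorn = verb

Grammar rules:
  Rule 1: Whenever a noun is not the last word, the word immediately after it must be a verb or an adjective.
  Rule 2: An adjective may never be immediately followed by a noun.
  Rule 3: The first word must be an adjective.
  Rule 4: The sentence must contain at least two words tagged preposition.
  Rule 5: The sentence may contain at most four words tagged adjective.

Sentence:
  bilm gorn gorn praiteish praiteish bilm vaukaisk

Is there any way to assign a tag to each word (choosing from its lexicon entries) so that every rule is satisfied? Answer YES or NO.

YES

Candidates per position — 1:bilm {noun,adjective}; 2:gorn {verb}; 3:gorn {verb}; 4:praiteish {preposition}; 5:praiteish {preposition}; 6:bilm {noun,adjective}; 7:vaukaisk {adjective}.
One satisfying assignment: adjective verb verb preposition preposition noun adjective.
Check: rule 1 satisfied; rule 2 satisfied; rule 3 satisfied; rule 4 satisfied; rule 5 satisfied.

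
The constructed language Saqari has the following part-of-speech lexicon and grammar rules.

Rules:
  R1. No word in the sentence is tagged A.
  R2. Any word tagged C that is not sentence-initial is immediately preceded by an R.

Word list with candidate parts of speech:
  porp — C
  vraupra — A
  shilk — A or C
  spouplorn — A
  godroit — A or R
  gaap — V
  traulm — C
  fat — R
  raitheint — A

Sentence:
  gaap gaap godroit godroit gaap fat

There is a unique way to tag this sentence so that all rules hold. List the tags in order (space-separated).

V V R R V R

Candidates per position — 1:gaap {V}; 2:gaap {V}; 3:godroit {A,R}; 4:godroit {A,R}; 5:gaap {V}; 6:fat {R}.
Position 3: tagging it A would leave rule 1 unsatisfiable, so it must be R.
Position 4: tagging it A would leave rule 1 unsatisfiable, so it must be R.
That leaves exactly one tagging: V V R R V R.
Verifying each rule — rule 1 ok; rule 2 ok.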